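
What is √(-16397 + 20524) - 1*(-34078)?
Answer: 34078 + √4127 ≈ 34142.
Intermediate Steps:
√(-16397 + 20524) - 1*(-34078) = √4127 + 34078 = 34078 + √4127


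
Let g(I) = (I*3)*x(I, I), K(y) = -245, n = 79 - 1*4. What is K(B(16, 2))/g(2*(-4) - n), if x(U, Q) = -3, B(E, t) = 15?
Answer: -245/747 ≈ -0.32798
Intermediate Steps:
n = 75 (n = 79 - 4 = 75)
g(I) = -9*I (g(I) = (I*3)*(-3) = (3*I)*(-3) = -9*I)
K(B(16, 2))/g(2*(-4) - n) = -245*(-1/(9*(2*(-4) - 1*75))) = -245*(-1/(9*(-8 - 75))) = -245/((-9*(-83))) = -245/747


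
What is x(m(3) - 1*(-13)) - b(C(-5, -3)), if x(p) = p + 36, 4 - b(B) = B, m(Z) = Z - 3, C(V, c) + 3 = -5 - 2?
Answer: 35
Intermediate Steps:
C(V, c) = -10 (C(V, c) = -3 + (-5 - 2) = -3 - 7 = -10)
m(Z) = -3 + Z
b(B) = 4 - B
x(p) = 36 + p
x(m(3) - 1*(-13)) - b(C(-5, -3)) = (36 + ((-3 + 3) - 1*(-13))) - (4 - 1*(-10)) = (36 + (0 + 13)) - (4 + 10) = (36 + 13) - 1*14 = 49 - 14 = 35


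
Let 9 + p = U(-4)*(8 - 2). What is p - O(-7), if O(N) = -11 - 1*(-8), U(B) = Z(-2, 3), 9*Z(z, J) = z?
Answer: -22/3 ≈ -7.3333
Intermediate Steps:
Z(z, J) = z/9
U(B) = -2/9 (U(B) = (⅑)*(-2) = -2/9)
O(N) = -3 (O(N) = -11 + 8 = -3)
p = -31/3 (p = -9 - 2*(8 - 2)/9 = -9 - 2/9*6 = -9 - 4/3 = -31/3 ≈ -10.333)
p - O(-7) = -31/3 - 1*(-3) = -31/3 + 3 = -22/3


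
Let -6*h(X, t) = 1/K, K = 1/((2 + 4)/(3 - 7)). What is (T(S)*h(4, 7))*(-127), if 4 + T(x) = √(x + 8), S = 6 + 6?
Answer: 127 - 127*√5/2 ≈ -14.990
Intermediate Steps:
K = -⅔ (K = 1/(6/(-4)) = 1/(6*(-¼)) = 1/(-3/2) = -⅔ ≈ -0.66667)
S = 12
h(X, t) = ¼ (h(X, t) = -1/(6*(-⅔)) = -⅙*(-3/2) = ¼)
T(x) = -4 + √(8 + x) (T(x) = -4 + √(x + 8) = -4 + √(8 + x))
(T(S)*h(4, 7))*(-127) = ((-4 + √(8 + 12))*(¼))*(-127) = ((-4 + √20)*(¼))*(-127) = ((-4 + 2*√5)*(¼))*(-127) = (-1 + √5/2)*(-127) = 127 - 127*√5/2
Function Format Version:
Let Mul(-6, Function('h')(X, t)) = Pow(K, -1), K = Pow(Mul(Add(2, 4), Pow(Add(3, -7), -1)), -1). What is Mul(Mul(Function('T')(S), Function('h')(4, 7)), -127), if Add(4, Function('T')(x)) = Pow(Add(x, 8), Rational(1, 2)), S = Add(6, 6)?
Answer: Add(127, Mul(Rational(-127, 2), Pow(5, Rational(1, 2)))) ≈ -14.990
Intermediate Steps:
K = Rational(-2, 3) (K = Pow(Mul(6, Pow(-4, -1)), -1) = Pow(Mul(6, Rational(-1, 4)), -1) = Pow(Rational(-3, 2), -1) = Rational(-2, 3) ≈ -0.66667)
S = 12
Function('h')(X, t) = Rational(1, 4) (Function('h')(X, t) = Mul(Rational(-1, 6), Pow(Rational(-2, 3), -1)) = Mul(Rational(-1, 6), Rational(-3, 2)) = Rational(1, 4))
Function('T')(x) = Add(-4, Pow(Add(8, x), Rational(1, 2))) (Function('T')(x) = Add(-4, Pow(Add(x, 8), Rational(1, 2))) = Add(-4, Pow(Add(8, x), Rational(1, 2))))
Mul(Mul(Function('T')(S), Function('h')(4, 7)), -127) = Mul(Mul(Add(-4, Pow(Add(8, 12), Rational(1, 2))), Rational(1, 4)), -127) = Mul(Mul(Add(-4, Pow(20, Rational(1, 2))), Rational(1, 4)), -127) = Mul(Mul(Add(-4, Mul(2, Pow(5, Rational(1, 2)))), Rational(1, 4)), -127) = Mul(Add(-1, Mul(Rational(1, 2), Pow(5, Rational(1, 2)))), -127) = Add(127, Mul(Rational(-127, 2), Pow(5, Rational(1, 2))))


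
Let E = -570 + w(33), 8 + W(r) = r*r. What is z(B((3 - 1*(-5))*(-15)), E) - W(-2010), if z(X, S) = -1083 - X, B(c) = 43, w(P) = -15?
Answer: -4041218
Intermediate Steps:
W(r) = -8 + r² (W(r) = -8 + r*r = -8 + r²)
E = -585 (E = -570 - 15 = -585)
z(B((3 - 1*(-5))*(-15)), E) - W(-2010) = (-1083 - 1*43) - (-8 + (-2010)²) = (-1083 - 43) - (-8 + 4040100) = -1126 - 1*4040092 = -1126 - 4040092 = -4041218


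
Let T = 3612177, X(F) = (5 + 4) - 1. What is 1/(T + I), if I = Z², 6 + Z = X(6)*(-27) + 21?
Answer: 1/3652578 ≈ 2.7378e-7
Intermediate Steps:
X(F) = 8 (X(F) = 9 - 1 = 8)
Z = -201 (Z = -6 + (8*(-27) + 21) = -6 + (-216 + 21) = -6 - 195 = -201)
I = 40401 (I = (-201)² = 40401)
1/(T + I) = 1/(3612177 + 40401) = 1/3652578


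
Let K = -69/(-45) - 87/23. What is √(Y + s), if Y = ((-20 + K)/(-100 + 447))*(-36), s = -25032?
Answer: 6*I*√1107152971790/39905 ≈ 158.21*I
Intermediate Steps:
K = -776/345 (K = -69*(-1/45) - 87*1/23 = 23/15 - 87/23 = -776/345 ≈ -2.2493)
Y = 92112/39905 (Y = ((-20 - 776/345)/(-100 + 447))*(-36) = -7676/345/347*(-36) = -7676/345*1/347*(-36) = -7676/119715*(-36) = 92112/39905 ≈ 2.3083)
√(Y + s) = √(92112/39905 - 25032) = √(-998809848/39905) = 6*I*√1107152971790/39905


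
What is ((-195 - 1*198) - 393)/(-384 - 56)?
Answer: 393/220 ≈ 1.7864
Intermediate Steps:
((-195 - 1*198) - 393)/(-384 - 56) = ((-195 - 198) - 393)/(-440) = (-393 - 393)*(-1/440) = -786*(-1/440) = 393/220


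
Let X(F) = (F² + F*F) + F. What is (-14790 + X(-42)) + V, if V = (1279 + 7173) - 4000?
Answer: -6852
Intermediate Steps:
V = 4452 (V = 8452 - 4000 = 4452)
X(F) = F + 2*F² (X(F) = (F² + F²) + F = 2*F² + F = F + 2*F²)
(-14790 + X(-42)) + V = (-14790 - 42*(1 + 2*(-42))) + 4452 = (-14790 - 42*(1 - 84)) + 4452 = (-14790 - 42*(-83)) + 4452 = (-14790 + 3486) + 4452 = -11304 + 4452 = -6852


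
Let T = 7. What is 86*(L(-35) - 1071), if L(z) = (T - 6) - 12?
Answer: -93052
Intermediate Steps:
L(z) = -11 (L(z) = (7 - 6) - 12 = 1 - 12 = -11)
86*(L(-35) - 1071) = 86*(-11 - 1071) = 86*(-1082) = -93052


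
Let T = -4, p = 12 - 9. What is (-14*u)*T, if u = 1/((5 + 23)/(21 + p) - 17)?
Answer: -336/95 ≈ -3.5368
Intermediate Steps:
p = 3
u = -6/95 (u = 1/((5 + 23)/(21 + 3) - 17) = 1/(28/24 - 17) = 1/(28*(1/24) - 17) = 1/(7/6 - 17) = 1/(-95/6) = -6/95 ≈ -0.063158)
(-14*u)*T = -14*(-6/95)*(-4) = (84/95)*(-4) = -336/95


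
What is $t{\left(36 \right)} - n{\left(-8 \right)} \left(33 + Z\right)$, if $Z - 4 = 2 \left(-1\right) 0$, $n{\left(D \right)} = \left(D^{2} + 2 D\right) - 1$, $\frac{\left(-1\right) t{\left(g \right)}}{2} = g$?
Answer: $-1811$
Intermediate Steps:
$t{\left(g \right)} = - 2 g$
$n{\left(D \right)} = -1 + D^{2} + 2 D$
$Z = 4$ ($Z = 4 + 2 \left(-1\right) 0 = 4 - 0 = 4 + 0 = 4$)
$t{\left(36 \right)} - n{\left(-8 \right)} \left(33 + Z\right) = \left(-2\right) 36 - \left(-1 + \left(-8\right)^{2} + 2 \left(-8\right)\right) \left(33 + 4\right) = -72 - \left(-1 + 64 - 16\right) 37 = -72 - 47 \cdot 37 = -72 - 1739 = -1811$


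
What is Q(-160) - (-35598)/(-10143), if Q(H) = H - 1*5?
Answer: -569731/3381 ≈ -168.51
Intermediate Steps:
Q(H) = -5 + H (Q(H) = H - 5 = -5 + H)
Q(-160) - (-35598)/(-10143) = (-5 - 160) - (-35598)/(-10143) = -165 - (-35598)*(-1)/10143 = -165 - 1*11866/3381 = -165 - 11866/3381 = -569731/3381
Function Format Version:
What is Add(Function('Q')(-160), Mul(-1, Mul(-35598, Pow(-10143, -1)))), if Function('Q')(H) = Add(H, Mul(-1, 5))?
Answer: Rational(-569731, 3381) ≈ -168.51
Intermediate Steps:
Function('Q')(H) = Add(-5, H) (Function('Q')(H) = Add(H, -5) = Add(-5, H))
Add(Function('Q')(-160), Mul(-1, Mul(-35598, Pow(-10143, -1)))) = Add(Add(-5, -160), Mul(-1, Mul(-35598, Pow(-10143, -1)))) = Add(-165, Mul(-1, Mul(-35598, Rational(-1, 10143)))) = Add(-165, Mul(-1, Rational(11866, 3381))) = Add(-165, Rational(-11866, 3381)) = Rational(-569731, 3381)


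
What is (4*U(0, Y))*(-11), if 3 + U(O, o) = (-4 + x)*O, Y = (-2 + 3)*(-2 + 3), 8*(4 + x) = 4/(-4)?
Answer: 132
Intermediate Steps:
x = -33/8 (x = -4 + (4/(-4))/8 = -4 + (4*(-1/4))/8 = -4 + (1/8)*(-1) = -4 - 1/8 = -33/8 ≈ -4.1250)
Y = 1 (Y = 1*1 = 1)
U(O, o) = -3 - 65*O/8 (U(O, o) = -3 + (-4 - 33/8)*O = -3 - 65*O/8)
(4*U(0, Y))*(-11) = (4*(-3 - 65/8*0))*(-11) = (4*(-3 + 0))*(-11) = (4*(-3))*(-11) = -12*(-11) = 132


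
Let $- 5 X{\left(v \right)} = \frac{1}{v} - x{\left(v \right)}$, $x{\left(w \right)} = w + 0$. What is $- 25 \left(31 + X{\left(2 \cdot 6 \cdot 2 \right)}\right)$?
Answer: $- \frac{21475}{24} \approx -894.79$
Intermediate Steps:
$x{\left(w \right)} = w$
$X{\left(v \right)} = - \frac{1}{5 v} + \frac{v}{5}$ ($X{\left(v \right)} = - \frac{\frac{1}{v} - v}{5} = - \frac{1}{5 v} + \frac{v}{5}$)
$- 25 \left(31 + X{\left(2 \cdot 6 \cdot 2 \right)}\right) = - 25 \left(31 + \frac{-1 + \left(2 \cdot 6 \cdot 2\right)^{2}}{5 \cdot 2 \cdot 6 \cdot 2}\right) = - 25 \left(31 + \frac{-1 + \left(12 \cdot 2\right)^{2}}{5 \cdot 12 \cdot 2}\right) = - 25 \left(31 + \frac{-1 + 24^{2}}{5 \cdot 24}\right) = - 25 \left(31 + \frac{1}{5} \cdot \frac{1}{24} \left(-1 + 576\right)\right) = - 25 \left(31 + \frac{1}{5} \cdot \frac{1}{24} \cdot 575\right) = - 25 \left(31 + \frac{115}{24}\right) = \left(-25\right) \frac{859}{24} = - \frac{21475}{24}$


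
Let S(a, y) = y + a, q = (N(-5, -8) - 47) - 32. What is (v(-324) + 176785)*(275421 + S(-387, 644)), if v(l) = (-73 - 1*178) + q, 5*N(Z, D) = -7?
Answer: 243221877704/5 ≈ 4.8644e+10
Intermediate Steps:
N(Z, D) = -7/5 (N(Z, D) = (1/5)*(-7) = -7/5)
q = -402/5 (q = (-7/5 - 47) - 32 = -242/5 - 32 = -402/5 ≈ -80.400)
S(a, y) = a + y
v(l) = -1657/5 (v(l) = (-73 - 1*178) - 402/5 = (-73 - 178) - 402/5 = -251 - 402/5 = -1657/5)
(v(-324) + 176785)*(275421 + S(-387, 644)) = (-1657/5 + 176785)*(275421 + (-387 + 644)) = 882268*(275421 + 257)/5 = (882268/5)*275678 = 243221877704/5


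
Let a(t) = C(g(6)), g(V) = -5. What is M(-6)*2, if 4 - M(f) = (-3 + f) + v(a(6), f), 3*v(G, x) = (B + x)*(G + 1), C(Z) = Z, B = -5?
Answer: -10/3 ≈ -3.3333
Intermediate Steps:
a(t) = -5
v(G, x) = (1 + G)*(-5 + x)/3 (v(G, x) = ((-5 + x)*(G + 1))/3 = ((-5 + x)*(1 + G))/3 = ((1 + G)*(-5 + x))/3 = (1 + G)*(-5 + x)/3)
M(f) = ⅓ + f/3 (M(f) = 4 - ((-3 + f) + (-5/3 - 5/3*(-5) + f/3 + (⅓)*(-5)*f)) = 4 - ((-3 + f) + (-5/3 + 25/3 + f/3 - 5*f/3)) = 4 - ((-3 + f) + (20/3 - 4*f/3)) = 4 - (11/3 - f/3) = 4 + (-11/3 + f/3) = ⅓ + f/3)
M(-6)*2 = (⅓ + (⅓)*(-6))*2 = (⅓ - 2)*2 = -5/3*2 = -10/3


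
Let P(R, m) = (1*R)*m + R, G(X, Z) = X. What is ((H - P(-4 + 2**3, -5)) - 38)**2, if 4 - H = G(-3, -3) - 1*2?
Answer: 169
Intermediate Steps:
P(R, m) = R + R*m (P(R, m) = R*m + R = R + R*m)
H = 9 (H = 4 - (-3 - 1*2) = 4 - (-3 - 2) = 4 - 1*(-5) = 4 + 5 = 9)
((H - P(-4 + 2**3, -5)) - 38)**2 = ((9 - (-4 + 2**3)*(1 - 5)) - 38)**2 = ((9 - (-4 + 8)*(-4)) - 38)**2 = ((9 - 4*(-4)) - 38)**2 = ((9 - 1*(-16)) - 38)**2 = ((9 + 16) - 38)**2 = (25 - 38)**2 = (-13)**2 = 169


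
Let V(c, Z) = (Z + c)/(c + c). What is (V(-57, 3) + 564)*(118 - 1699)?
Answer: -16956225/19 ≈ -8.9243e+5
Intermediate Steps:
V(c, Z) = (Z + c)/(2*c) (V(c, Z) = (Z + c)/((2*c)) = (Z + c)*(1/(2*c)) = (Z + c)/(2*c))
(V(-57, 3) + 564)*(118 - 1699) = ((½)*(3 - 57)/(-57) + 564)*(118 - 1699) = ((½)*(-1/57)*(-54) + 564)*(-1581) = (9/19 + 564)*(-1581) = (10725/19)*(-1581) = -16956225/19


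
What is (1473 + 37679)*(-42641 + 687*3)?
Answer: -1588788160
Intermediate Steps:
(1473 + 37679)*(-42641 + 687*3) = 39152*(-42641 + 2061) = 39152*(-40580) = -1588788160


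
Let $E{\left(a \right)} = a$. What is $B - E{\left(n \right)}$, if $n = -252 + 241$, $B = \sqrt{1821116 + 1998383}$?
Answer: $11 + \sqrt{3819499} \approx 1965.4$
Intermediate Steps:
$B = \sqrt{3819499} \approx 1954.4$
$n = -11$
$B - E{\left(n \right)} = \sqrt{3819499} - -11 = \sqrt{3819499} + 11 = 11 + \sqrt{3819499}$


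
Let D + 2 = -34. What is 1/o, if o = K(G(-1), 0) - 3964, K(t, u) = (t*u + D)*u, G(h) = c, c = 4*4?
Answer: -1/3964 ≈ -0.00025227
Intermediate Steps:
D = -36 (D = -2 - 34 = -36)
c = 16
G(h) = 16
K(t, u) = u*(-36 + t*u) (K(t, u) = (t*u - 36)*u = (-36 + t*u)*u = u*(-36 + t*u))
o = -3964 (o = 0*(-36 + 16*0) - 3964 = 0*(-36 + 0) - 3964 = 0*(-36) - 3964 = 0 - 3964 = -3964)
1/o = 1/(-3964) = -1/3964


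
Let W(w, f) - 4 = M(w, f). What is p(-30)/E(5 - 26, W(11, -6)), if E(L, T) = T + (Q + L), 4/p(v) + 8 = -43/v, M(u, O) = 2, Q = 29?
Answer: -60/1379 ≈ -0.043510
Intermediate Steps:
W(w, f) = 6 (W(w, f) = 4 + 2 = 6)
p(v) = 4/(-8 - 43/v)
E(L, T) = 29 + L + T (E(L, T) = T + (29 + L) = 29 + L + T)
p(-30)/E(5 - 26, W(11, -6)) = (-4*(-30)/(43 + 8*(-30)))/(29 + (5 - 26) + 6) = (-4*(-30)/(43 - 240))/(29 - 21 + 6) = -4*(-30)/(-197)/14 = -4*(-30)*(-1/197)*(1/14) = -120/197*1/14 = -60/1379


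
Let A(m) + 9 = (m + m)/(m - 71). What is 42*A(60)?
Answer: -9198/11 ≈ -836.18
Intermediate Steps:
A(m) = -9 + 2*m/(-71 + m) (A(m) = -9 + (m + m)/(m - 71) = -9 + (2*m)/(-71 + m) = -9 + 2*m/(-71 + m))
42*A(60) = 42*((639 - 7*60)/(-71 + 60)) = 42*((639 - 420)/(-11)) = 42*(-1/11*219) = 42*(-219/11) = -9198/11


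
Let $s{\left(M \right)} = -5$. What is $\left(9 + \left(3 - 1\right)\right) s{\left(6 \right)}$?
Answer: $-55$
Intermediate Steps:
$\left(9 + \left(3 - 1\right)\right) s{\left(6 \right)} = \left(9 + \left(3 - 1\right)\right) \left(-5\right) = \left(9 + 2\right) \left(-5\right) = 11 \left(-5\right) = -55$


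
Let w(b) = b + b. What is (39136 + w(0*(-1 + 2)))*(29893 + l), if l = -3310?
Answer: 1040352288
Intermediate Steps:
w(b) = 2*b
(39136 + w(0*(-1 + 2)))*(29893 + l) = (39136 + 2*(0*(-1 + 2)))*(29893 - 3310) = (39136 + 2*(0*1))*26583 = (39136 + 2*0)*26583 = (39136 + 0)*26583 = 39136*26583 = 1040352288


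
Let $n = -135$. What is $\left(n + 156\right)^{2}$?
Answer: $441$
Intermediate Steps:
$\left(n + 156\right)^{2} = \left(-135 + 156\right)^{2} = 21^{2} = 441$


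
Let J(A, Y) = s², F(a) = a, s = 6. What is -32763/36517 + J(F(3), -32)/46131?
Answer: -503358447/561521909 ≈ -0.89642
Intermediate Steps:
J(A, Y) = 36 (J(A, Y) = 6² = 36)
-32763/36517 + J(F(3), -32)/46131 = -32763/36517 + 36/46131 = -32763*1/36517 + 36*(1/46131) = -32763/36517 + 12/15377 = -503358447/561521909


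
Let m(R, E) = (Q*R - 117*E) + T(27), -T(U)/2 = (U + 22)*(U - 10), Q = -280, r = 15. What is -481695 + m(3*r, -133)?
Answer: -480400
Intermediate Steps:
T(U) = -2*(-10 + U)*(22 + U) (T(U) = -2*(U + 22)*(U - 10) = -2*(22 + U)*(-10 + U) = -2*(-10 + U)*(22 + U))
m(R, E) = -1666 - 280*R - 117*E (m(R, E) = (-280*R - 117*E) + (440 - 24*27 - 2*27²) = (-280*R - 117*E) + (440 - 648 - 2*729) = (-280*R - 117*E) + (440 - 648 - 1458) = (-280*R - 117*E) - 1666 = -1666 - 280*R - 117*E)
-481695 + m(3*r, -133) = -481695 + (-1666 - 840*15 - 117*(-133)) = -481695 + (-1666 - 280*45 + 15561) = -481695 + (-1666 - 12600 + 15561) = -481695 + 1295 = -480400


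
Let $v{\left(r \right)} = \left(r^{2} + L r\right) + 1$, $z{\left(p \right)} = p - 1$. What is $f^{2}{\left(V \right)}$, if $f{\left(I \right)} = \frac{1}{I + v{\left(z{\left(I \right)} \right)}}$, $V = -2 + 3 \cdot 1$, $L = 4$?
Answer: $\frac{1}{4} \approx 0.25$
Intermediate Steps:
$z{\left(p \right)} = -1 + p$ ($z{\left(p \right)} = p - 1 = -1 + p$)
$v{\left(r \right)} = 1 + r^{2} + 4 r$ ($v{\left(r \right)} = \left(r^{2} + 4 r\right) + 1 = 1 + r^{2} + 4 r$)
$V = 1$ ($V = -2 + 3 = 1$)
$f{\left(I \right)} = \frac{1}{-3 + \left(-1 + I\right)^{2} + 5 I}$ ($f{\left(I \right)} = \frac{1}{I + \left(1 + \left(-1 + I\right)^{2} + 4 \left(-1 + I\right)\right)} = \frac{1}{I + \left(1 + \left(-1 + I\right)^{2} + \left(-4 + 4 I\right)\right)} = \frac{1}{I + \left(-3 + \left(-1 + I\right)^{2} + 4 I\right)} = \frac{1}{-3 + \left(-1 + I\right)^{2} + 5 I}$)
$f^{2}{\left(V \right)} = \left(\frac{1}{-2 + 1^{2} + 3 \cdot 1}\right)^{2} = \left(\frac{1}{-2 + 1 + 3}\right)^{2} = \left(\frac{1}{2}\right)^{2} = \frac{1}{4}$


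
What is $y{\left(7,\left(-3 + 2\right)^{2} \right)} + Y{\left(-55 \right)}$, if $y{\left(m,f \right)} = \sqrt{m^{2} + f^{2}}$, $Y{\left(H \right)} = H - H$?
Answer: $5 \sqrt{2} \approx 7.0711$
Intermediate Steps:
$Y{\left(H \right)} = 0$
$y{\left(m,f \right)} = \sqrt{f^{2} + m^{2}}$
$y{\left(7,\left(-3 + 2\right)^{2} \right)} + Y{\left(-55 \right)} = \sqrt{\left(\left(-3 + 2\right)^{2}\right)^{2} + 7^{2}} + 0 = \sqrt{\left(\left(-1\right)^{2}\right)^{2} + 49} + 0 = \sqrt{1^{2} + 49} + 0 = \sqrt{1 + 49} + 0 = \sqrt{50} + 0 = 5 \sqrt{2} + 0 = 5 \sqrt{2}$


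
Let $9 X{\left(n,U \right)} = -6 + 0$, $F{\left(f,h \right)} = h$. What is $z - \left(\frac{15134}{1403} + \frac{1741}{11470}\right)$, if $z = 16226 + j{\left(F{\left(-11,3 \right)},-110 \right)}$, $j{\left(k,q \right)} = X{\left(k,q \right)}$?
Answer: $\frac{34034176537}{2099010} \approx 16214.0$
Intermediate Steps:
$X{\left(n,U \right)} = - \frac{2}{3}$ ($X{\left(n,U \right)} = \frac{-6 + 0}{9} = \frac{1}{9} \left(-6\right) = - \frac{2}{3}$)
$j{\left(k,q \right)} = - \frac{2}{3}$
$z = \frac{48676}{3}$ ($z = 16226 - \frac{2}{3} = \frac{48676}{3} \approx 16225.0$)
$z - \left(\frac{15134}{1403} + \frac{1741}{11470}\right) = \frac{48676}{3} - \left(\frac{15134}{1403} + \frac{1741}{11470}\right) = \frac{48676}{3} - \left(15134 \cdot \frac{1}{1403} + 1741 \cdot \frac{1}{11470}\right) = \frac{48676}{3} - \left(\frac{658}{61} + \frac{1741}{11470}\right) = \frac{48676}{3} - \frac{7653461}{699670} = \frac{34034176537}{2099010}$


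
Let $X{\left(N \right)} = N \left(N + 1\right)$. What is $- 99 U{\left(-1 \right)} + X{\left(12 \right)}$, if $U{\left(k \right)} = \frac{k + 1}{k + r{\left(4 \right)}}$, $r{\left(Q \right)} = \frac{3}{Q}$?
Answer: $156$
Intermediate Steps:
$X{\left(N \right)} = N \left(1 + N\right)$
$U{\left(k \right)} = \frac{1 + k}{\frac{3}{4} + k}$ ($U{\left(k \right)} = \frac{k + 1}{k + \frac{3}{4}} = \frac{1 + k}{k + 3 \cdot \frac{1}{4}} = \frac{1 + k}{k + \frac{3}{4}} = \frac{1 + k}{\frac{3}{4} + k}$)
$- 99 U{\left(-1 \right)} + X{\left(12 \right)} = - 99 \frac{4 \left(1 - 1\right)}{3 + 4 \left(-1\right)} + 12 \left(1 + 12\right) = - 99 \cdot 4 \frac{1}{3 - 4} \cdot 0 + 12 \cdot 13 = - 99 \cdot 4 \frac{1}{-1} \cdot 0 + 156 = - 99 \cdot 4 \left(-1\right) 0 + 156 = \left(-99\right) 0 + 156 = 0 + 156 = 156$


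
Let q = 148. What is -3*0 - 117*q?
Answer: -17316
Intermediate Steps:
-3*0 - 117*q = -3*0 - 117*148 = 0 - 17316 = -17316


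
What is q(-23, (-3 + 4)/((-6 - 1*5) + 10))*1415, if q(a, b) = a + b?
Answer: -33960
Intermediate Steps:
q(-23, (-3 + 4)/((-6 - 1*5) + 10))*1415 = (-23 + (-3 + 4)/((-6 - 1*5) + 10))*1415 = (-23 + 1/((-6 - 5) + 10))*1415 = (-23 + 1/(-11 + 10))*1415 = (-23 + 1/(-1))*1415 = (-23 + 1*(-1))*1415 = (-23 - 1)*1415 = -24*1415 = -33960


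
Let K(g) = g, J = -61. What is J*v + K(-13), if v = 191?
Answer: -11664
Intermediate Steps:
J*v + K(-13) = -61*191 - 13 = -11651 - 13 = -11664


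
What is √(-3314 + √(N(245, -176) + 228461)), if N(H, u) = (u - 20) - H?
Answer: √(-3314 + 2*√57005) ≈ 53.259*I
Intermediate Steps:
N(H, u) = -20 + u - H (N(H, u) = (-20 + u) - H = -20 + u - H)
√(-3314 + √(N(245, -176) + 228461)) = √(-3314 + √((-20 - 176 - 1*245) + 228461)) = √(-3314 + √((-20 - 176 - 245) + 228461)) = √(-3314 + √(-441 + 228461)) = √(-3314 + √228020) = √(-3314 + 2*√57005)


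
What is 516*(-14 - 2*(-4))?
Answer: -3096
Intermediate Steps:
516*(-14 - 2*(-4)) = 516*(-14 + 8) = 516*(-6) = -3096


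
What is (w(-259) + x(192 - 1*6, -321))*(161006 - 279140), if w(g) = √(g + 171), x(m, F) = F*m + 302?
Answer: 7017632136 - 236268*I*√22 ≈ 7.0176e+9 - 1.1082e+6*I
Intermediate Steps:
x(m, F) = 302 + F*m
w(g) = √(171 + g)
(w(-259) + x(192 - 1*6, -321))*(161006 - 279140) = (√(171 - 259) + (302 - 321*(192 - 1*6)))*(161006 - 279140) = (√(-88) + (302 - 321*(192 - 6)))*(-118134) = (2*I*√22 + (302 - 321*186))*(-118134) = (2*I*√22 + (302 - 59706))*(-118134) = (2*I*√22 - 59404)*(-118134) = (-59404 + 2*I*√22)*(-118134) = 7017632136 - 236268*I*√22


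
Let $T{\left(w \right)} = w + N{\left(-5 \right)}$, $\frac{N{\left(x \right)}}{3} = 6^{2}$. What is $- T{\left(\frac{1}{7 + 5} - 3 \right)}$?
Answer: $- \frac{1261}{12} \approx -105.08$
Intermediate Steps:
$N{\left(x \right)} = 108$ ($N{\left(x \right)} = 3 \cdot 6^{2} = 3 \cdot 36 = 108$)
$T{\left(w \right)} = 108 + w$ ($T{\left(w \right)} = w + 108 = 108 + w$)
$- T{\left(\frac{1}{7 + 5} - 3 \right)} = - (108 - \left(3 - \frac{1}{7 + 5}\right)) = - (108 - \left(3 - \frac{1}{12}\right)) = - (108 + \left(\frac{1}{12} - 3\right)) = - (108 - \frac{35}{12}) = \left(-1\right) \frac{1261}{12} = - \frac{1261}{12}$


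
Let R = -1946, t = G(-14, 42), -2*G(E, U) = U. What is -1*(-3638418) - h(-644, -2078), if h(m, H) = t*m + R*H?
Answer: -418894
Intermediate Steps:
G(E, U) = -U/2
t = -21 (t = -½*42 = -21)
h(m, H) = -1946*H - 21*m (h(m, H) = -21*m - 1946*H = -1946*H - 21*m)
-1*(-3638418) - h(-644, -2078) = -1*(-3638418) - (-1946*(-2078) - 21*(-644)) = 3638418 - (4043788 + 13524) = 3638418 - 1*4057312 = 3638418 - 4057312 = -418894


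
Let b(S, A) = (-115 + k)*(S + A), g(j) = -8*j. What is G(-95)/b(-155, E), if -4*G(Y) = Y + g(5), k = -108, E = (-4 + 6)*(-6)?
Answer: 135/148964 ≈ 0.00090626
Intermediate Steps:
E = -12 (E = 2*(-6) = -12)
b(S, A) = -223*A - 223*S (b(S, A) = (-115 - 108)*(S + A) = -223*(A + S) = -223*A - 223*S)
G(Y) = 10 - Y/4 (G(Y) = -(Y - 8*5)/4 = -(Y - 40)/4 = -(-40 + Y)/4 = 10 - Y/4)
G(-95)/b(-155, E) = (10 - ¼*(-95))/(-223*(-12) - 223*(-155)) = (10 + 95/4)/(2676 + 34565) = (135/4)/37241 = (135/4)*(1/37241) = 135/148964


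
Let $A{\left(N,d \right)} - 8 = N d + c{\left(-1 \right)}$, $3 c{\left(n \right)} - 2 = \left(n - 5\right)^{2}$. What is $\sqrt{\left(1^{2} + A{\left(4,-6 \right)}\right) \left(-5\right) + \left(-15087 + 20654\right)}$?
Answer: $\frac{4 \sqrt{3138}}{3} \approx 74.69$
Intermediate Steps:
$c{\left(n \right)} = \frac{2}{3} + \frac{\left(-5 + n\right)^{2}}{3}$ ($c{\left(n \right)} = \frac{2}{3} + \frac{\left(n - 5\right)^{2}}{3} = \frac{2}{3} + \frac{\left(-5 + n\right)^{2}}{3}$)
$A{\left(N,d \right)} = \frac{62}{3} + N d$ ($A{\left(N,d \right)} = 8 + \left(N d + \left(\frac{2}{3} + \frac{\left(-5 - 1\right)^{2}}{3}\right)\right) = 8 + \left(N d + \left(\frac{2}{3} + \frac{\left(-6\right)^{2}}{3}\right)\right) = 8 + \left(N d + \left(\frac{2}{3} + \frac{1}{3} \cdot 36\right)\right) = 8 + \left(N d + \left(\frac{2}{3} + 12\right)\right) = 8 + \left(N d + \frac{38}{3}\right) = 8 + \left(\frac{38}{3} + N d\right) = \frac{62}{3} + N d$)
$\sqrt{\left(1^{2} + A{\left(4,-6 \right)}\right) \left(-5\right) + \left(-15087 + 20654\right)} = \sqrt{\left(1^{2} + \left(\frac{62}{3} + 4 \left(-6\right)\right)\right) \left(-5\right) + \left(-15087 + 20654\right)} = \sqrt{\left(1 + \left(\frac{62}{3} - 24\right)\right) \left(-5\right) + 5567} = \sqrt{\left(1 - \frac{10}{3}\right) \left(-5\right) + 5567} = \sqrt{\left(- \frac{7}{3}\right) \left(-5\right) + 5567} = \sqrt{\frac{35}{3} + 5567} = \sqrt{\frac{16736}{3}} = \frac{4 \sqrt{3138}}{3}$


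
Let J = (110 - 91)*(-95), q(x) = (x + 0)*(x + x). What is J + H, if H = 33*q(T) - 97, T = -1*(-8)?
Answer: 2322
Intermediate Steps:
T = 8
q(x) = 2*x**2 (q(x) = x*(2*x) = 2*x**2)
J = -1805 (J = 19*(-95) = -1805)
H = 4127 (H = 33*(2*8**2) - 97 = 33*(2*64) - 97 = 33*128 - 97 = 4224 - 97 = 4127)
J + H = -1805 + 4127 = 2322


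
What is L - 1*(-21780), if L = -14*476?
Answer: 15116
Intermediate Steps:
L = -6664
L - 1*(-21780) = -6664 - 1*(-21780) = -6664 + 21780 = 15116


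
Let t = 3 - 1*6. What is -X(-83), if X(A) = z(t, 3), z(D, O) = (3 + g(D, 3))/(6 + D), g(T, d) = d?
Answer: -2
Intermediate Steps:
t = -3 (t = 3 - 6 = -3)
z(D, O) = 6/(6 + D) (z(D, O) = (3 + 3)/(6 + D) = 6/(6 + D))
X(A) = 2 (X(A) = 6/(6 - 3) = 6/3 = 6*(⅓) = 2)
-X(-83) = -1*2 = -2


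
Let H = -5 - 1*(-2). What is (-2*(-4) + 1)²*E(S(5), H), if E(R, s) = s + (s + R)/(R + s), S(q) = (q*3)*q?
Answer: -162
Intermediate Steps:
S(q) = 3*q² (S(q) = (3*q)*q = 3*q²)
H = -3 (H = -5 + 2 = -3)
E(R, s) = 1 + s (E(R, s) = s + (R + s)/(R + s) = s + 1 = 1 + s)
(-2*(-4) + 1)²*E(S(5), H) = (-2*(-4) + 1)²*(1 - 3) = (8 + 1)²*(-2) = 9²*(-2) = 81*(-2) = -162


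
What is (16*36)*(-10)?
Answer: -5760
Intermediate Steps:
(16*36)*(-10) = 576*(-10) = -5760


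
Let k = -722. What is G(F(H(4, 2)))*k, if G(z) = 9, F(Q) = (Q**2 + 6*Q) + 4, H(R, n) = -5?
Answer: -6498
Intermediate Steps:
F(Q) = 4 + Q**2 + 6*Q
G(F(H(4, 2)))*k = 9*(-722) = -6498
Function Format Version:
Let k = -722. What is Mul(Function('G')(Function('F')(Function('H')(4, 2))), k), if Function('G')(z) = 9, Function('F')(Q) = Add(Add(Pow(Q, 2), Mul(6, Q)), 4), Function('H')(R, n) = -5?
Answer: -6498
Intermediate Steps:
Function('F')(Q) = Add(4, Pow(Q, 2), Mul(6, Q))
Mul(Function('G')(Function('F')(Function('H')(4, 2))), k) = Mul(9, -722) = -6498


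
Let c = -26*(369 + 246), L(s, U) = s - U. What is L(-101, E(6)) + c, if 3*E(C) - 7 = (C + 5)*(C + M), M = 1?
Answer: -16119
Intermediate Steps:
E(C) = 7/3 + (1 + C)*(5 + C)/3 (E(C) = 7/3 + ((C + 5)*(C + 1))/3 = 7/3 + ((5 + C)*(1 + C))/3 = 7/3 + ((1 + C)*(5 + C))/3 = 7/3 + (1 + C)*(5 + C)/3)
c = -15990 (c = -26*615 = -15990)
L(-101, E(6)) + c = (-101 - (4 + 2*6 + (1/3)*6**2)) - 15990 = (-101 - (4 + 12 + (1/3)*36)) - 15990 = (-101 - (4 + 12 + 12)) - 15990 = (-101 - 1*28) - 15990 = (-101 - 28) - 15990 = -129 - 15990 = -16119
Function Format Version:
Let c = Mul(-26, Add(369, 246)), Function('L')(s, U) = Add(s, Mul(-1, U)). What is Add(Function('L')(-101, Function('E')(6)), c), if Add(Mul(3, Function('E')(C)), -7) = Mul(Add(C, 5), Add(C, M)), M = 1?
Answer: -16119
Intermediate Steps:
Function('E')(C) = Add(Rational(7, 3), Mul(Rational(1, 3), Add(1, C), Add(5, C))) (Function('E')(C) = Add(Rational(7, 3), Mul(Rational(1, 3), Mul(Add(C, 5), Add(C, 1)))) = Add(Rational(7, 3), Mul(Rational(1, 3), Mul(Add(5, C), Add(1, C)))) = Add(Rational(7, 3), Mul(Rational(1, 3), Mul(Add(1, C), Add(5, C)))) = Add(Rational(7, 3), Mul(Rational(1, 3), Add(1, C), Add(5, C))))
c = -15990 (c = Mul(-26, 615) = -15990)
Add(Function('L')(-101, Function('E')(6)), c) = Add(Add(-101, Mul(-1, Add(4, Mul(2, 6), Mul(Rational(1, 3), Pow(6, 2))))), -15990) = Add(Add(-101, Mul(-1, Add(4, 12, Mul(Rational(1, 3), 36)))), -15990) = Add(Add(-101, Mul(-1, Add(4, 12, 12))), -15990) = Add(Add(-101, Mul(-1, 28)), -15990) = Add(Add(-101, -28), -15990) = Add(-129, -15990) = -16119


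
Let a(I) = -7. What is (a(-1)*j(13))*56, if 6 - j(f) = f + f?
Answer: 7840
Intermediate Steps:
j(f) = 6 - 2*f (j(f) = 6 - (f + f) = 6 - 2*f)
(a(-1)*j(13))*56 = -7*(6 - 2*13)*56 = -7*(6 - 26)*56 = -7*(-20)*56 = 140*56 = 7840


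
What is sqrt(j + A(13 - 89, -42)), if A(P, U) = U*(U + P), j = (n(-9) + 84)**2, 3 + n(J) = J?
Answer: 26*sqrt(15) ≈ 100.70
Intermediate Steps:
n(J) = -3 + J
j = 5184 (j = ((-3 - 9) + 84)**2 = (-12 + 84)**2 = 72**2 = 5184)
A(P, U) = U*(P + U)
sqrt(j + A(13 - 89, -42)) = sqrt(5184 - 42*((13 - 89) - 42)) = sqrt(5184 - 42*(-76 - 42)) = sqrt(5184 - 42*(-118)) = sqrt(5184 + 4956) = sqrt(10140) = 26*sqrt(15)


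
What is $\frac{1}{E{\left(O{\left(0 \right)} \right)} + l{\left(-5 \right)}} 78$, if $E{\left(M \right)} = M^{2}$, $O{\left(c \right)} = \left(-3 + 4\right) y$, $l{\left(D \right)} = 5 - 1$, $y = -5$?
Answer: $\frac{78}{29} \approx 2.6897$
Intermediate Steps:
$l{\left(D \right)} = 4$
$O{\left(c \right)} = -5$ ($O{\left(c \right)} = \left(-3 + 4\right) \left(-5\right) = 1 \left(-5\right) = -5$)
$\frac{1}{E{\left(O{\left(0 \right)} \right)} + l{\left(-5 \right)}} 78 = \frac{1}{\left(-5\right)^{2} + 4} \cdot 78 = \frac{1}{25 + 4} \cdot 78 = \frac{1}{29} \cdot 78 = \frac{78}{29}$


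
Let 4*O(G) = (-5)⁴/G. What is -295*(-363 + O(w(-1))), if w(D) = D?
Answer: 612715/4 ≈ 1.5318e+5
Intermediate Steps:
O(G) = 625/(4*G) (O(G) = ((-5)⁴/G)/4 = (625/G)/4 = 625/(4*G))
-295*(-363 + O(w(-1))) = -295*(-363 + (625/4)/(-1)) = -295*(-363 + (625/4)*(-1)) = -295*(-363 - 625/4) = -295*(-2077/4) = 612715/4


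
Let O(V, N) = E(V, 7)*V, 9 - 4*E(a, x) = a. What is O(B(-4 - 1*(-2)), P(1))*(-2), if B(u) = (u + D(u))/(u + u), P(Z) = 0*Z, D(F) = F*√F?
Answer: -19/8 - 2*I*√2 ≈ -2.375 - 2.8284*I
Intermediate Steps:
D(F) = F^(3/2)
E(a, x) = 9/4 - a/4
P(Z) = 0
B(u) = (u + u^(3/2))/(2*u) (B(u) = (u + u^(3/2))/(u + u) = (u + u^(3/2))/((2*u)) = (u + u^(3/2))*(1/(2*u)) = (u + u^(3/2))/(2*u))
O(V, N) = V*(9/4 - V/4) (O(V, N) = (9/4 - V/4)*V = V*(9/4 - V/4))
O(B(-4 - 1*(-2)), P(1))*(-2) = ((((-4 - 1*(-2)) + (-4 - 1*(-2))^(3/2))/(2*(-4 - 1*(-2))))*(9 - ((-4 - 1*(-2)) + (-4 - 1*(-2))^(3/2))/(2*(-4 - 1*(-2))))/4)*(-2) = ((((-4 + 2) + (-4 + 2)^(3/2))/(2*(-4 + 2)))*(9 - ((-4 + 2) + (-4 + 2)^(3/2))/(2*(-4 + 2)))/4)*(-2) = (((½)*(-2 + (-2)^(3/2))/(-2))*(9 - (-2 + (-2)^(3/2))/(2*(-2)))/4)*(-2) = (((½)*(-½)*(-2 - 2*I*√2))*(9 - (-1)*(-2 - 2*I*√2)/(2*2))/4)*(-2) = ((½ + I*√2/2)*(9 - (½ + I*√2/2))/4)*(-2) = ((½ + I*√2/2)*(9 + (-½ - I*√2/2))/4)*(-2) = ((½ + I*√2/2)*(17/2 - I*√2/2)/4)*(-2) = -(½ + I*√2/2)*(17/2 - I*√2/2)/2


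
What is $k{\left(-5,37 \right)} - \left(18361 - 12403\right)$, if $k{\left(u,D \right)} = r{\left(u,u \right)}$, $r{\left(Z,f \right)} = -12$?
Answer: $-5970$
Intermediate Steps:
$k{\left(u,D \right)} = -12$
$k{\left(-5,37 \right)} - \left(18361 - 12403\right) = -12 - \left(18361 - 12403\right) = -12 - 5958 = -5970$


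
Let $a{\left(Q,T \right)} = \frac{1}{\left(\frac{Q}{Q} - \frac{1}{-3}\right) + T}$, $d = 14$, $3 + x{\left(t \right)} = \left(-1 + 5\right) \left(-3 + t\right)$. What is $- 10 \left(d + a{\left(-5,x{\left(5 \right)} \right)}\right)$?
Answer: $- \frac{2690}{19} \approx -141.58$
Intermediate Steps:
$x{\left(t \right)} = -15 + 4 t$ ($x{\left(t \right)} = -3 + \left(-1 + 5\right) \left(-3 + t\right) = -3 + 4 \left(-3 + t\right) = -3 + \left(-12 + 4 t\right) = -15 + 4 t$)
$a{\left(Q,T \right)} = \frac{1}{\frac{4}{3} + T}$ ($a{\left(Q,T \right)} = \frac{1}{\left(1 - - \frac{1}{3}\right) + T} = \frac{1}{\left(1 + \frac{1}{3}\right) + T} = \frac{1}{\frac{4}{3} + T}$)
$- 10 \left(d + a{\left(-5,x{\left(5 \right)} \right)}\right) = - 10 \left(14 + \frac{3}{4 + 3 \left(-15 + 4 \cdot 5\right)}\right) = - 10 \left(14 + \frac{3}{4 + 3 \left(-15 + 20\right)}\right) = - 10 \left(14 + \frac{3}{4 + 3 \cdot 5}\right) = - 10 \left(14 + \frac{3}{4 + 15}\right) = - 10 \left(14 + \frac{3}{19}\right) = \left(-10\right) \frac{269}{19} = - \frac{2690}{19}$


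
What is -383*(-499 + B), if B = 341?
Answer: 60514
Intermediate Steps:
-383*(-499 + B) = -383*(-499 + 341) = -383*(-158) = 60514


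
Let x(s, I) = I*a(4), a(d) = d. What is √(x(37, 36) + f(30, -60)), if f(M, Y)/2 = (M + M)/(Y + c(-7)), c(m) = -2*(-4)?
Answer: √23946/13 ≈ 11.903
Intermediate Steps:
c(m) = 8
x(s, I) = 4*I (x(s, I) = I*4 = 4*I)
f(M, Y) = 4*M/(8 + Y) (f(M, Y) = 2*((M + M)/(Y + 8)) = 2*((2*M)/(8 + Y)) = 2*(2*M/(8 + Y)) = 4*M/(8 + Y))
√(x(37, 36) + f(30, -60)) = √(4*36 + 4*30/(8 - 60)) = √(144 + 4*30/(-52)) = √(144 + 4*30*(-1/52)) = √(144 - 30/13) = √(1842/13) = √23946/13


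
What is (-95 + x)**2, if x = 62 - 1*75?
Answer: 11664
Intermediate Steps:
x = -13 (x = 62 - 75 = -13)
(-95 + x)**2 = (-95 - 13)**2 = (-108)**2 = 11664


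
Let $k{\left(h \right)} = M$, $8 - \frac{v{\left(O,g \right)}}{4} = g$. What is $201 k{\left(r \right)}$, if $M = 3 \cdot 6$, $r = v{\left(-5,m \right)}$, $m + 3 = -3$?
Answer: $3618$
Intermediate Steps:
$m = -6$ ($m = -3 - 3 = -6$)
$v{\left(O,g \right)} = 32 - 4 g$
$r = 56$ ($r = 32 - -24 = 32 + 24 = 56$)
$M = 18$
$k{\left(h \right)} = 18$
$201 k{\left(r \right)} = 201 \cdot 18 = 3618$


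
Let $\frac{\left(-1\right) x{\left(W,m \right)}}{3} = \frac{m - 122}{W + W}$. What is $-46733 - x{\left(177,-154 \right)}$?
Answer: $- \frac{2757385}{59} \approx -46735.0$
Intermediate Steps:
$x{\left(W,m \right)} = - \frac{3 \left(-122 + m\right)}{2 W}$ ($x{\left(W,m \right)} = - 3 \frac{m - 122}{W + W} = - 3 \frac{-122 + m}{2 W} = - \frac{3 \left(-122 + m\right)}{2 W}$)
$-46733 - x{\left(177,-154 \right)} = -46733 - \frac{3 \left(122 - -154\right)}{2 \cdot 177} = -46733 - \frac{3}{2} \cdot \frac{1}{177} \left(122 + 154\right) = -46733 - \frac{3}{2} \cdot \frac{1}{177} \cdot 276 = -46733 - \frac{138}{59} = - \frac{2757385}{59}$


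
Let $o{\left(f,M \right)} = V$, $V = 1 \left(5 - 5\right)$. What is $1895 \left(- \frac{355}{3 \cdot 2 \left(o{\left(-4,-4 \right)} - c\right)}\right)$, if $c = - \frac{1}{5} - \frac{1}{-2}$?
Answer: $\frac{3363625}{9} \approx 3.7374 \cdot 10^{5}$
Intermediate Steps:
$V = 0$ ($V = 1 \cdot 0 = 0$)
$o{\left(f,M \right)} = 0$
$c = \frac{3}{10}$ ($c = \left(-1\right) \frac{1}{5} - - \frac{1}{2} = - \frac{1}{5} + \frac{1}{2} = \frac{3}{10} \approx 0.3$)
$1895 \left(- \frac{355}{3 \cdot 2 \left(o{\left(-4,-4 \right)} - c\right)}\right) = 1895 \left(- \frac{355}{3 \cdot 2 \left(0 - \frac{3}{10}\right)}\right) = 1895 \left(- \frac{355}{6 \left(0 - \frac{3}{10}\right)}\right) = 1895 \left(- \frac{355}{6 \left(- \frac{3}{10}\right)}\right) = 1895 \left(- \frac{355}{- \frac{9}{5}}\right) = 1895 \left(\left(-355\right) \left(- \frac{5}{9}\right)\right) = 1895 \cdot \frac{1775}{9} = \frac{3363625}{9}$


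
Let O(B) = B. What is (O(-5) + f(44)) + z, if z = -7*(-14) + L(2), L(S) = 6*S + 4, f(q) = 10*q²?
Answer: 19469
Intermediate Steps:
L(S) = 4 + 6*S
z = 114 (z = -7*(-14) + (4 + 6*2) = 98 + (4 + 12) = 98 + 16 = 114)
(O(-5) + f(44)) + z = (-5 + 10*44²) + 114 = (-5 + 10*1936) + 114 = (-5 + 19360) + 114 = 19355 + 114 = 19469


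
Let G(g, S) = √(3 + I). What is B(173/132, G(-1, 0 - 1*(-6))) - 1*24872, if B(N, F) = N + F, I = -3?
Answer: -3282931/132 ≈ -24871.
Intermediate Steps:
G(g, S) = 0 (G(g, S) = √(3 - 3) = √0 = 0)
B(N, F) = F + N
B(173/132, G(-1, 0 - 1*(-6))) - 1*24872 = (0 + 173/132) - 1*24872 = (0 + 173*(1/132)) - 24872 = (0 + 173/132) - 24872 = 173/132 - 24872 = -3282931/132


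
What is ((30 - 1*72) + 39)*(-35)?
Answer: 105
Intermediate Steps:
((30 - 1*72) + 39)*(-35) = ((30 - 72) + 39)*(-35) = (-42 + 39)*(-35) = -3*(-35) = 105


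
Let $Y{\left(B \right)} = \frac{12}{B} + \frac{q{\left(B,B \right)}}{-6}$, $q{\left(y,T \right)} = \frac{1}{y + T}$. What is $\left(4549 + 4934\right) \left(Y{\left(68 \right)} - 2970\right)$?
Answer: $- \frac{7660294697}{272} \approx -2.8163 \cdot 10^{7}$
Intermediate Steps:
$q{\left(y,T \right)} = \frac{1}{T + y}$
$Y{\left(B \right)} = \frac{143}{12 B}$ ($Y{\left(B \right)} = \frac{12}{B} + \frac{1}{\left(B + B\right) \left(-6\right)} = \frac{12}{B} + \frac{1}{2 B} \left(- \frac{1}{6}\right) = \frac{12}{B} - \frac{1}{12 B} = \frac{143}{12 B}$)
$\left(4549 + 4934\right) \left(Y{\left(68 \right)} - 2970\right) = \left(4549 + 4934\right) \left(\frac{143}{12 \cdot 68} - 2970\right) = 9483 \left(\frac{143}{12} \cdot \frac{1}{68} - 2970\right) = 9483 \left(\frac{143}{816} - 2970\right) = 9483 \left(- \frac{2423377}{816}\right) = - \frac{7660294697}{272}$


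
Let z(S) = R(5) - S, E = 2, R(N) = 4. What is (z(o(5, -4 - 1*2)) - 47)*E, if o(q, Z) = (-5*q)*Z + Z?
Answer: -374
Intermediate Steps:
o(q, Z) = Z - 5*Z*q (o(q, Z) = -5*Z*q + Z = Z - 5*Z*q)
z(S) = 4 - S
(z(o(5, -4 - 1*2)) - 47)*E = ((4 - (-4 - 1*2)*(1 - 5*5)) - 47)*2 = ((4 - (-4 - 2)*(1 - 25)) - 47)*2 = ((4 - (-6)*(-24)) - 47)*2 = ((4 - 1*144) - 47)*2 = ((4 - 144) - 47)*2 = (-140 - 47)*2 = -187*2 = -374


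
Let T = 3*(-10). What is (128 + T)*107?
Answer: 10486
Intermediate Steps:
T = -30
(128 + T)*107 = (128 - 30)*107 = 98*107 = 10486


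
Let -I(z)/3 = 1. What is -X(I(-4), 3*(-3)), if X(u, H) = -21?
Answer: 21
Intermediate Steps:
I(z) = -3 (I(z) = -3*1 = -3)
-X(I(-4), 3*(-3)) = -1*(-21) = 21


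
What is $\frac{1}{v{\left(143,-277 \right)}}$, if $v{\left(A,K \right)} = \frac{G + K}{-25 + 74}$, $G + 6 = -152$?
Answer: $- \frac{49}{435} \approx -0.11264$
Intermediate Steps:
$G = -158$ ($G = -6 - 152 = -158$)
$v{\left(A,K \right)} = - \frac{158}{49} + \frac{K}{49}$ ($v{\left(A,K \right)} = \frac{-158 + K}{-25 + 74} = \frac{-158 + K}{49} = \left(-158 + K\right) \frac{1}{49} = - \frac{158}{49} + \frac{K}{49}$)
$\frac{1}{v{\left(143,-277 \right)}} = \frac{1}{- \frac{158}{49} + \frac{1}{49} \left(-277\right)} = \frac{1}{- \frac{158}{49} - \frac{277}{49}} = \frac{1}{- \frac{435}{49}} = - \frac{49}{435}$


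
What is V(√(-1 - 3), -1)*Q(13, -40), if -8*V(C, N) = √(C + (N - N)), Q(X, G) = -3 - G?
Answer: -37*(-1)^(¼)*√2/8 ≈ -4.625 - 4.625*I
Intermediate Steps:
V(C, N) = -√C/8 (V(C, N) = -√(C + (N - N))/8 = -√(C + 0)/8 = -√C/8)
V(√(-1 - 3), -1)*Q(13, -40) = (-(-1 - 3)^(¼)/8)*(-3 - 1*(-40)) = (-(-1)^(¼)*√2/8)*(-3 + 40) = -(⅛ + I/8)*37 = -(1 + I)/8*37 = (-⅛ - I/8)*37 = -37/8 - 37*I/8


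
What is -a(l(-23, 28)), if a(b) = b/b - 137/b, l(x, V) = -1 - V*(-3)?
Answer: 54/83 ≈ 0.65060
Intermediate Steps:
l(x, V) = -1 + 3*V
a(b) = 1 - 137/b
-a(l(-23, 28)) = -(-137 + (-1 + 3*28))/(-1 + 3*28) = -(-137 + (-1 + 84))/(-1 + 84) = -(-137 + 83)/83 = -(-54)/83 = -1*(-54/83) = 54/83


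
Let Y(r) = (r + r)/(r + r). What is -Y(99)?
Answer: -1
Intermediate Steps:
Y(r) = 1 (Y(r) = (2*r)/((2*r)) = (2*r)*(1/(2*r)) = 1)
-Y(99) = -1*1 = -1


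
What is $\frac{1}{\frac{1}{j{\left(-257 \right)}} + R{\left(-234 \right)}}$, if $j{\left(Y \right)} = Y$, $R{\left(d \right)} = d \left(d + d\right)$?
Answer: $\frac{257}{28144583} \approx 9.1314 \cdot 10^{-6}$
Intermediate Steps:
$R{\left(d \right)} = 2 d^{2}$ ($R{\left(d \right)} = d 2 d = 2 d^{2}$)
$\frac{1}{\frac{1}{j{\left(-257 \right)}} + R{\left(-234 \right)}} = \frac{1}{\frac{1}{-257} + 2 \left(-234\right)^{2}} = \frac{1}{- \frac{1}{257} + 2 \cdot 54756} = \frac{1}{- \frac{1}{257} + 109512} = \frac{1}{\frac{28144583}{257}} = \frac{257}{28144583}$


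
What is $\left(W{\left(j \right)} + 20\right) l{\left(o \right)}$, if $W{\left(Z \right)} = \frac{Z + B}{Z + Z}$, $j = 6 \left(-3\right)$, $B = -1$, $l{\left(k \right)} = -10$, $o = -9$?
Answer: $- \frac{3695}{18} \approx -205.28$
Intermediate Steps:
$j = -18$
$W{\left(Z \right)} = \frac{-1 + Z}{2 Z}$ ($W{\left(Z \right)} = \frac{Z - 1}{Z + Z} = \frac{-1 + Z}{2 Z}$)
$\left(W{\left(j \right)} + 20\right) l{\left(o \right)} = \left(\frac{-1 - 18}{2 \left(-18\right)} + 20\right) \left(-10\right) = \left(\frac{1}{2} \left(- \frac{1}{18}\right) \left(-19\right) + 20\right) \left(-10\right) = \left(\frac{19}{36} + 20\right) \left(-10\right) = \frac{739}{36} \left(-10\right) = - \frac{3695}{18}$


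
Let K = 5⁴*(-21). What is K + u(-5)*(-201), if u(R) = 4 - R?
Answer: -14934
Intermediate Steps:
K = -13125 (K = 625*(-21) = -13125)
K + u(-5)*(-201) = -13125 + (4 - 1*(-5))*(-201) = -13125 + (4 + 5)*(-201) = -13125 + 9*(-201) = -13125 - 1809 = -14934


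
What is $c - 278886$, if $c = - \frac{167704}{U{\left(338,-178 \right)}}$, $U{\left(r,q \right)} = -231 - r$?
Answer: $- \frac{158518430}{569} \approx -2.7859 \cdot 10^{5}$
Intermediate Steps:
$c = \frac{167704}{569}$ ($c = - \frac{167704}{-231 - 338} = - \frac{167704}{-569} = \left(-167704\right) \left(- \frac{1}{569}\right) = \frac{167704}{569} \approx 294.73$)
$c - 278886 = \frac{167704}{569} - 278886 = - \frac{158518430}{569}$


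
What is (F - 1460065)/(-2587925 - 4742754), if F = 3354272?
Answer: -1894207/7330679 ≈ -0.25839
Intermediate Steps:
(F - 1460065)/(-2587925 - 4742754) = (3354272 - 1460065)/(-2587925 - 4742754) = 1894207/(-7330679) = 1894207*(-1/7330679) = -1894207/7330679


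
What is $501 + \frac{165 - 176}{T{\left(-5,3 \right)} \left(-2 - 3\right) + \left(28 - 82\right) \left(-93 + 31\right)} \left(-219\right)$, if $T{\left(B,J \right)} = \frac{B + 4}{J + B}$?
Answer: $\frac{3357009}{6691} \approx 501.72$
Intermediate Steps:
$T{\left(B,J \right)} = \frac{4 + B}{B + J}$
$501 + \frac{165 - 176}{T{\left(-5,3 \right)} \left(-2 - 3\right) + \left(28 - 82\right) \left(-93 + 31\right)} \left(-219\right) = 501 + \frac{165 - 176}{\frac{4 - 5}{-5 + 3} \left(-2 - 3\right) + \left(28 - 82\right) \left(-93 + 31\right)} \left(-219\right) = 501 + - \frac{11}{\frac{1}{-2} \left(-1\right) \left(-5\right) - -3348} \left(-219\right) = 501 + - \frac{11}{\left(- \frac{1}{2}\right) \left(-1\right) \left(-5\right) + 3348} \left(-219\right) = 501 + - \frac{11}{\frac{1}{2} \left(-5\right) + 3348} \left(-219\right) = 501 + - \frac{11}{- \frac{5}{2} + 3348} \left(-219\right) = 501 + - \frac{11}{\frac{6691}{2}} \left(-219\right) = 501 + \left(-11\right) \frac{2}{6691} \left(-219\right) = 501 - - \frac{4818}{6691} = 501 + \frac{4818}{6691} = \frac{3357009}{6691}$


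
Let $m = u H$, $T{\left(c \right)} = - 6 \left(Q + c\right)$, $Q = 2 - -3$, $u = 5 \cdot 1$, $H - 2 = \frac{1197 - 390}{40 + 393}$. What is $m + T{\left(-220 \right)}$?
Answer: $\frac{566935}{433} \approx 1309.3$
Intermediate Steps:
$H = \frac{1673}{433}$ ($H = 2 + \frac{1197 - 390}{40 + 393} = 2 + \frac{807}{433} = \frac{1673}{433} \approx 3.8637$)
$u = 5$
$Q = 5$ ($Q = 2 + 3 = 5$)
$T{\left(c \right)} = -30 - 6 c$ ($T{\left(c \right)} = - 6 \left(5 + c\right) = -30 - 6 c$)
$m = \frac{8365}{433}$ ($m = 5 \cdot \frac{1673}{433} = \frac{8365}{433} \approx 19.319$)
$m + T{\left(-220 \right)} = \frac{8365}{433} - -1290 = \frac{8365}{433} + \left(-30 + 1320\right) = \frac{8365}{433} + 1290 = \frac{566935}{433}$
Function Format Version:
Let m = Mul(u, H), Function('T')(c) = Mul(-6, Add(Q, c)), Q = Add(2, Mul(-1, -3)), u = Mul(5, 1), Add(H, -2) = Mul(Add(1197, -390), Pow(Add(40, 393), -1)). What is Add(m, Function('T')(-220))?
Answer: Rational(566935, 433) ≈ 1309.3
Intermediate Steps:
H = Rational(1673, 433) (H = Add(2, Mul(Add(1197, -390), Pow(Add(40, 393), -1))) = Add(2, Mul(807, Pow(433, -1))) = Add(2, Mul(807, Rational(1, 433))) = Add(2, Rational(807, 433)) = Rational(1673, 433) ≈ 3.8637)
u = 5
Q = 5 (Q = Add(2, 3) = 5)
Function('T')(c) = Add(-30, Mul(-6, c)) (Function('T')(c) = Mul(-6, Add(5, c)) = Add(-30, Mul(-6, c)))
m = Rational(8365, 433) (m = Mul(5, Rational(1673, 433)) = Rational(8365, 433) ≈ 19.319)
Add(m, Function('T')(-220)) = Add(Rational(8365, 433), Add(-30, Mul(-6, -220))) = Add(Rational(8365, 433), Add(-30, 1320)) = Add(Rational(8365, 433), 1290) = Rational(566935, 433)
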